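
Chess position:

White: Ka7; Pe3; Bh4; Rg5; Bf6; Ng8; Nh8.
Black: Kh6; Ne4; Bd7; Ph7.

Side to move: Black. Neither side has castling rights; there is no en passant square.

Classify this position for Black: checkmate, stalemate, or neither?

Black to move; black king on h6.
In check: yes, from the white knight on g8.
King squares — g5: attacked by Bh4; h5: attacked by Rg5; g6: attacked by Rg5; g7: attacked by Rg5; h7: own pawn.
Legal moves for Black: none.
In check with no legal moves → checkmate.

checkmate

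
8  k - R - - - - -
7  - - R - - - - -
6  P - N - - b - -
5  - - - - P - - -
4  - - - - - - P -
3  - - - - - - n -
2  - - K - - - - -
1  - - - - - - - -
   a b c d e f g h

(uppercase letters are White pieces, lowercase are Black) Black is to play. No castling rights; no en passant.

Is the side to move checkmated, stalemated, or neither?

Black to move; black king on a8.
In check: yes, from the white rook on c8.
King squares — a7: attacked by Nc6; b7: attacked by Pa6; b8: attacked by Nc6.
Legal moves for Black: none.
In check with no legal moves → checkmate.

checkmate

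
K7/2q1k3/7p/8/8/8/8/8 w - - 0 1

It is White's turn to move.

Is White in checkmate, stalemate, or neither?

White to move; white king on a8.
In check: no.
King squares — a7: attacked by Qc7; b7: attacked by Qc7; b8: attacked by Qc7.
Legal moves for White: none.
Not in check and no legal moves → stalemate.

stalemate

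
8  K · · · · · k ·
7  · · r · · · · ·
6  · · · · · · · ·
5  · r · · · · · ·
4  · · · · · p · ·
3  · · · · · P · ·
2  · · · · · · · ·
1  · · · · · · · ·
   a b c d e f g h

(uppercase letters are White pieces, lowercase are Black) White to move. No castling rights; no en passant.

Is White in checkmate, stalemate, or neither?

stalemate

White to move; white king on a8.
In check: no.
King squares — a7: attacked by Rc7; b7: attacked by Rb5; b8: attacked by Rb5.
Legal moves for White: none.
Not in check and no legal moves → stalemate.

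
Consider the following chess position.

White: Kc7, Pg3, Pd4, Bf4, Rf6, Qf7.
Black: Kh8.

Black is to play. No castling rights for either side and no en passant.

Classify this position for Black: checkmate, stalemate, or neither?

stalemate

Black to move; black king on h8.
In check: no.
King squares — g7: attacked by Qf7; h7: attacked by Qf7; g8: attacked by Qf7.
Legal moves for Black: none.
Not in check and no legal moves → stalemate.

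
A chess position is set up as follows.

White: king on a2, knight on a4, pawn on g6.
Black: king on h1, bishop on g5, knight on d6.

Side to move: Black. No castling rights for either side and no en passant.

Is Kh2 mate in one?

After Kh2: white king on a2; in check: no.
White is not in check, so this cannot be checkmate.

no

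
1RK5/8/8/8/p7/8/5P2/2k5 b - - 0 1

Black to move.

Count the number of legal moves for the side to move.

Black to move; king on c1.
In check: no.
Legal moves: Kd2, Kc2, Kd1, a3.
Count: 4.

4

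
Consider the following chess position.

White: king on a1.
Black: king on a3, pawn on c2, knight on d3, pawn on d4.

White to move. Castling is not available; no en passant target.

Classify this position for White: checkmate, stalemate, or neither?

stalemate

White to move; white king on a1.
In check: no.
King squares — b1: attacked by Pc2; a2: attacked by Ka3; b2: attacked by Ka3.
Legal moves for White: none.
Not in check and no legal moves → stalemate.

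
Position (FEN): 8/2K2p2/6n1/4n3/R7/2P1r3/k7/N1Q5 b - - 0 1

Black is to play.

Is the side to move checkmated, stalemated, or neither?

checkmate

Black to move; black king on a2.
In check: yes, from the white rook on a4.
King squares — a1: attacked by Qc1; b1: attacked by Qc1; b2: attacked by Qc1; a3: attacked by Qc1; b3: attacked by Na1.
Legal moves for Black: none.
In check with no legal moves → checkmate.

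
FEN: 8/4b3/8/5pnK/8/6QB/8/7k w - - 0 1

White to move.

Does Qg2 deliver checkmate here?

yes

After Qg2: black king on h1; in check: yes, from the white queen on g2.
King squares — g1: attacked by Qg2; g2: attacked by Bh3; h2: attacked by Qg2.
Black has no legal moves → checkmate.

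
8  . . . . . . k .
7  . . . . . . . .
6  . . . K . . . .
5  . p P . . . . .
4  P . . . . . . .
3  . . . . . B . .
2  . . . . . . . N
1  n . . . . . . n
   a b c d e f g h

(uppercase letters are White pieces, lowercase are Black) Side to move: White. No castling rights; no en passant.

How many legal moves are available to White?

23

White to move; king on d6.
In check: no.
Legal moves: Ke7, Kd7, Kc7, Ke6, Kc6, Ke5, Kd5, Ba8, Bb7, Bc6, Bh5, Bd5+, Bg4, Be4, Bg2, Be2, Bxh1, Bd1, Ng4, Nf1, axb5, c6, a5.
Count: 23.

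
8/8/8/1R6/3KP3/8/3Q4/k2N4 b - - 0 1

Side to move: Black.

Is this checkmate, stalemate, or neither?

stalemate

Black to move; black king on a1.
In check: no.
King squares — b1: attacked by Rb5; a2: attacked by Qd2; b2: attacked by Nd1.
Legal moves for Black: none.
Not in check and no legal moves → stalemate.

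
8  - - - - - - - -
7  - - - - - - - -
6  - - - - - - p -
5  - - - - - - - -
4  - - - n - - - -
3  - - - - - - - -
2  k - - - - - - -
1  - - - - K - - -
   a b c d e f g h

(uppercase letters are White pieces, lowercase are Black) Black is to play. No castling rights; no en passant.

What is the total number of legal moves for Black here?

14

Black to move; king on a2.
In check: no.
Legal moves: Ne6, Nc6, Nf5, Nb5, Nf3+, Nb3, Ne2, Nc2+, Kb3, Ka3, Kb2, Kb1, Ka1, g5.
Count: 14.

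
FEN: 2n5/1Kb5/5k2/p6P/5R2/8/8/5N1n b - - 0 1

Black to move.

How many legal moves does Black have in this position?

6

Black to move; king on f6.
In check: yes, from the white rook on f4.
Legal moves: Kg7, Ke7, Ke6, Kg5, Ke5, Bxf4.
Count: 6.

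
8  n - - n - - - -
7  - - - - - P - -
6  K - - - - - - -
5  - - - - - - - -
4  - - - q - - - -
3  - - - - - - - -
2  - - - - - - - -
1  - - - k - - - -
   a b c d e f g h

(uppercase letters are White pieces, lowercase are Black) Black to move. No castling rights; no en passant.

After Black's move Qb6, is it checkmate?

After Qb6: white king on a6; in check: yes, from the black queen on b6.
King squares — a5: attacked by Qb6; b5: attacked by Qb6; b6: attacked by Na8; a7: attacked by Qb6; b7: attacked by Qb6.
White has no legal moves → checkmate.

yes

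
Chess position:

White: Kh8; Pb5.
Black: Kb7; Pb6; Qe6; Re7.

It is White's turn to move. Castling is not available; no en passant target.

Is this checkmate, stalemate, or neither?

stalemate

White to move; white king on h8.
In check: no.
King squares — g7: attacked by Re7; h7: attacked by Re7; g8: attacked by Qe6.
Legal moves for White: none.
Not in check and no legal moves → stalemate.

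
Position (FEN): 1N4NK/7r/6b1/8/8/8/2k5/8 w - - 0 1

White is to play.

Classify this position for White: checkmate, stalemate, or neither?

White to move; white king on h8.
In check: yes, from the black rook on h7.
King squares — g7: attacked by Rh7; h7: attacked by Bg6; g8: own knight.
Legal moves for White: none.
In check with no legal moves → checkmate.

checkmate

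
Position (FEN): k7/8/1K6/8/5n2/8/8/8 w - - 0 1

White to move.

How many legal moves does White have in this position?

White to move; king on b6.
In check: no.
Legal moves: Kc7, Kc6, Ka6, Kc5, Kb5, Ka5.
Count: 6.

6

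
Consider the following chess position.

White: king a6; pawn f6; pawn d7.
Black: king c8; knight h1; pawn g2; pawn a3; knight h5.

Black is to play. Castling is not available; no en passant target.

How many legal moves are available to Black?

4

Black to move; king on c8.
In check: yes, from the white pawn on d7.
Legal moves: Kd8, Kb8, Kxd7, Kc7.
Count: 4.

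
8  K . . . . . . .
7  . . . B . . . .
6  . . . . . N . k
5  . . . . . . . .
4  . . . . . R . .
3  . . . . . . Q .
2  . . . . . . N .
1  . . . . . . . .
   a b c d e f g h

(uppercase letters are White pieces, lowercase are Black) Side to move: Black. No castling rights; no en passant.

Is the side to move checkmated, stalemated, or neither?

Black to move; black king on h6.
In check: no.
King squares — g5: attacked by Qg3; h5: attacked by Nf6; g6: attacked by Qg3; g7: attacked by Qg3; h7: attacked by Nf6.
Legal moves for Black: none.
Not in check and no legal moves → stalemate.

stalemate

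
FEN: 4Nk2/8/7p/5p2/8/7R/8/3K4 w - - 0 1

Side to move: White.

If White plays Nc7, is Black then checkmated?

no

After Nc7: black king on f8; in check: no.
Black is not in check, so this cannot be checkmate.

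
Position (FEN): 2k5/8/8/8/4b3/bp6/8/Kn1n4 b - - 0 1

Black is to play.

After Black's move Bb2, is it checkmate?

yes

After Bb2: white king on a1; in check: yes, from the black bishop on b2.
King squares — b1: attacked by Be4; a2: attacked by Pb3; b2: attacked by Nd1.
White has no legal moves → checkmate.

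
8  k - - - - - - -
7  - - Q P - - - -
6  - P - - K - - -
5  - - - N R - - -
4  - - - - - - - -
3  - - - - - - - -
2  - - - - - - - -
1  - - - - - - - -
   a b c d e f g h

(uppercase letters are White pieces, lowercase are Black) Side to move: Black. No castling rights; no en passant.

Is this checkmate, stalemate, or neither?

Black to move; black king on a8.
In check: no.
King squares — a7: attacked by Pb6; b7: attacked by Qc7; b8: attacked by Qc7.
Legal moves for Black: none.
Not in check and no legal moves → stalemate.

stalemate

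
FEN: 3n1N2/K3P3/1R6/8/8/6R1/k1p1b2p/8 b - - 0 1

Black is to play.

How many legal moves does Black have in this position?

22

Black to move; king on a2.
In check: no.
Legal moves: Nf7, Nb7, Ne6, Nc6+, Ba6, Bh5, Bb5, Bg4, Bc4, Bf3, Bd3, Bf1, Bd1, Ka1, h1=Q, h1=R, h1=B, h1=N, c1=Q, c1=R, c1=B, c1=N.
Count: 22.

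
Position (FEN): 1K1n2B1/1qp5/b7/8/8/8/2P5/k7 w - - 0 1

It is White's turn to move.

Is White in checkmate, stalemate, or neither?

checkmate

White to move; white king on b8.
In check: yes, from the black queen on b7.
King squares — a7: attacked by Qb7; b7: attacked by Ba6; c7: attacked by Qb7; a8: attacked by Qb7; c8: attacked by Qb7.
Legal moves for White: none.
In check with no legal moves → checkmate.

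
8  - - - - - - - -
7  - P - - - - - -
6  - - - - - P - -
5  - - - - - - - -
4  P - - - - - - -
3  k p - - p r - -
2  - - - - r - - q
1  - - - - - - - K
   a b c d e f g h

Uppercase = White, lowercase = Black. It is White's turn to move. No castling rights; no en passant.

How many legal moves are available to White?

0

White to move; king on h1.
In check: yes, from the black queen on h2.
Legal moves: none.
Count: 0.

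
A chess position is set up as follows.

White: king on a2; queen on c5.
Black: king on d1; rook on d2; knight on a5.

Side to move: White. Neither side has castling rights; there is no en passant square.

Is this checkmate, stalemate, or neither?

neither

White to move; white king on a2.
In check: yes, from the black rook on d2.
Legal moves for White: Ka3, Kb1, Ka1, Qc2+.
White is in check but has 4 legal moves → neither.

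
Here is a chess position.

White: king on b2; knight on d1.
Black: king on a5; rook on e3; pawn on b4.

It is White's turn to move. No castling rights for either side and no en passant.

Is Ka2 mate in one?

no

After Ka2: black king on a5; in check: no.
Black is not in check, so this cannot be checkmate.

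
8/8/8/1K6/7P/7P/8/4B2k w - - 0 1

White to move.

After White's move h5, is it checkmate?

no

After h5: black king on h1; in check: no.
Black is not in check, so this cannot be checkmate.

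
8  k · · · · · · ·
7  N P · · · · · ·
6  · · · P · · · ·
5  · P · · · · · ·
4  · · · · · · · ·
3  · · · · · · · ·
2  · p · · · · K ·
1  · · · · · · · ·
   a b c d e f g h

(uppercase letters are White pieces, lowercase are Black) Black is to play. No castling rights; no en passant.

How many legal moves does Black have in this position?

Black to move; king on a8.
In check: yes, from the white pawn on b7.
Legal moves: Kb8, Kxb7, Kxa7.
Count: 3.

3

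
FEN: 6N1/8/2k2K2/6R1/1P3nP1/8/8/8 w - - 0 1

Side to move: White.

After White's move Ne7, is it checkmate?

After Ne7: black king on c6; in check: yes, from the white knight on e7.
Black has 5 legal replies: Kd7, Kc7, Kb7, Kd6, Kb6.
In check but a legal move exists → not checkmate.

no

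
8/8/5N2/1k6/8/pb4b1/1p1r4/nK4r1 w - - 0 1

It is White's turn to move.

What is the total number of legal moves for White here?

0

White to move; king on b1.
In check: yes, from the black rook on g1.
Legal moves: none.
Count: 0.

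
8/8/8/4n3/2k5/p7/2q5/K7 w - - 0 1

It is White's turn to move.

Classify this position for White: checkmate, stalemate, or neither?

stalemate

White to move; white king on a1.
In check: no.
King squares — b1: attacked by Qc2; a2: attacked by Qc2; b2: attacked by Qc2.
Legal moves for White: none.
Not in check and no legal moves → stalemate.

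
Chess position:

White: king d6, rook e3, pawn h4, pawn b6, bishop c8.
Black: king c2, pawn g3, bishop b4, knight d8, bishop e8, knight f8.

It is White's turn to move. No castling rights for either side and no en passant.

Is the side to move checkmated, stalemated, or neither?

neither

White to move; white king on d6.
In check: yes, from the black bishop on b4.
Legal moves for White: Kc7, Ke5, Kd5.
White is in check but has 3 legal moves → neither.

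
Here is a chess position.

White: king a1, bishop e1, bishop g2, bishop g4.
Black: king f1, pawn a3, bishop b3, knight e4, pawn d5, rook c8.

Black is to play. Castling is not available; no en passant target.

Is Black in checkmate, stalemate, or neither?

neither

Black to move; black king on f1.
In check: yes, from the white bishop on g2.
King squares — e1: available; g1: available; e2: attacked by Bg4; f2: attacked by Be1; g2: available.
Legal moves for Black: Kxg2, Kg1, Kxe1.
Black is in check but has 3 legal moves → neither.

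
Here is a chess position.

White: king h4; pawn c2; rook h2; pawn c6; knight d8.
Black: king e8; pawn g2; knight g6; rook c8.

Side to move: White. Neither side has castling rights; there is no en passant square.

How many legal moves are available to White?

White to move; king on h4.
In check: yes, from the black knight on g6.
Legal moves: Kh5, Kg5, Kg4, Kh3, Kg3.
Count: 5.

5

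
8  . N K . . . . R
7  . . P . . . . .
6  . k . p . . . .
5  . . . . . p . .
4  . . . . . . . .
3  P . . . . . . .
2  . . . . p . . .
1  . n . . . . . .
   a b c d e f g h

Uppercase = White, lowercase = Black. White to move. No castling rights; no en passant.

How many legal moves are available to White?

White to move; king on c8.
In check: no.
Legal moves: Rg8, Rf8, Re8, Rd8, Rh7, Rh6, Rh5, Rh4, Rh3, Rh2, Rh1, Kd8, Kd7, Nd7+, Nc6, Na6, a4.
Count: 17.

17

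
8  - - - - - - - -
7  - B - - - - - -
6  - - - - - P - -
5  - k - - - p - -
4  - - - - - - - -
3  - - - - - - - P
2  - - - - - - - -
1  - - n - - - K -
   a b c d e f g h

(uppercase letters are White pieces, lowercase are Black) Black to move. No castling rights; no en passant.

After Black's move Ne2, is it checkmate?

After Ne2: white king on g1; in check: yes, from the black knight on e2.
White has 5 legal replies: Kh2, Kg2, Kf2, Kh1, Kf1.
In check but a legal move exists → not checkmate.

no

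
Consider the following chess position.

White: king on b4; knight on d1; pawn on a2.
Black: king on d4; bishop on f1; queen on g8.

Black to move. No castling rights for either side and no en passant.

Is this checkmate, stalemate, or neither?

Black to move; black king on d4.
In check: no.
Legal moves for Black include: Qh8, Qf8+, Qe8, Qd8, Qc8, Qb8+, Qa8, Qh7, Qg7, Qf7, Qg6, Qe6, Qg5, Qd5, Qg4, Qc4+, Qg3, Qb3+, ... (list truncated; more exist).
Black has legal moves and is not in check → neither.

neither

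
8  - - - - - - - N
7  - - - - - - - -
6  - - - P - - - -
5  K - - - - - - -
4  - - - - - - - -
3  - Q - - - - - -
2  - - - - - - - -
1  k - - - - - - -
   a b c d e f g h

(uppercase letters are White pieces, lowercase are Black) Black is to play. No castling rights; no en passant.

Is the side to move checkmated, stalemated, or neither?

stalemate

Black to move; black king on a1.
In check: no.
King squares — b1: attacked by Qb3; a2: attacked by Qb3; b2: attacked by Qb3.
Legal moves for Black: none.
Not in check and no legal moves → stalemate.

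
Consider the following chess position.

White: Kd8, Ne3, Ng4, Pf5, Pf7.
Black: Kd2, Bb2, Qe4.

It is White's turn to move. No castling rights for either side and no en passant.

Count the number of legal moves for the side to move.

White to move; king on d8.
In check: no.
Legal moves: Kc8, Kd7, Kc7, Nh6, Nf6, Ne5, Nh2, Nf2, Nd5, Nc4+, Ng2, Nc2, Nf1+, Nd1, f8=Q, f8=R, f8=B, f8=N, f6.
Count: 19.

19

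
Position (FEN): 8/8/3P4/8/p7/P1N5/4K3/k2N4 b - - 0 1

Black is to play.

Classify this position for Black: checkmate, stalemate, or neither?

stalemate

Black to move; black king on a1.
In check: no.
King squares — b1: attacked by Nc3; a2: attacked by Nc3; b2: attacked by Nd1.
Legal moves for Black: none.
Not in check and no legal moves → stalemate.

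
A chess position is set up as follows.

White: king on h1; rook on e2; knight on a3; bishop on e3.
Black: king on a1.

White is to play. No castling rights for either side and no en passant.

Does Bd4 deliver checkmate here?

After Bd4: black king on a1; in check: yes, from the white bishop on d4.
King squares — b1: attacked by Na3; a2: attacked by Re2; b2: attacked by Re2.
Black has no legal moves → checkmate.

yes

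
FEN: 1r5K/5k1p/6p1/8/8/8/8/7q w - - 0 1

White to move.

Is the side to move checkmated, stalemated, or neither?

checkmate

White to move; white king on h8.
In check: yes, from the black rook on b8.
King squares — g7: attacked by Kf7; h7: attacked by Qh1; g8: attacked by Kf7.
Legal moves for White: none.
In check with no legal moves → checkmate.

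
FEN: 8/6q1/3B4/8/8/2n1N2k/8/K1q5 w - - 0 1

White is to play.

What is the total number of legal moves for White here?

White to move; king on a1.
In check: yes, from the black queen on c1.
Legal moves: none.
Count: 0.

0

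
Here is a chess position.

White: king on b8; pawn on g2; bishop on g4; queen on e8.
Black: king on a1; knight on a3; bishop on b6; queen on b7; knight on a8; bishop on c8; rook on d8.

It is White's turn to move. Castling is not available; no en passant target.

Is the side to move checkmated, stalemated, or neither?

checkmate

White to move; white king on b8.
In check: yes, from the black queen on b7.
King squares — a7: attacked by Bb6; b7: attacked by Bc8; c7: attacked by Bb6; a8: attacked by Qb7; c8: attacked by Qb7.
Legal moves for White: none.
In check with no legal moves → checkmate.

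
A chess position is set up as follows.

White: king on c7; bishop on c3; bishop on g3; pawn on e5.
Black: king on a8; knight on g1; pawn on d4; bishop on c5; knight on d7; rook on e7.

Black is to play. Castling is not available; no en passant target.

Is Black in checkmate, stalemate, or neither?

neither

Black to move; black king on a8.
In check: no.
Legal moves for Black include: Ka7, Re8, Rh7, Rg7, Rf7, Re6, Rxe5, Nf8+, Nb8+, Nf6+, Nb6+, Nxe5+, Ba7, Bd6+, Bb6+, Bb4, Ba3, Nh3, ... (list truncated; more exist).
Black has legal moves and is not in check → neither.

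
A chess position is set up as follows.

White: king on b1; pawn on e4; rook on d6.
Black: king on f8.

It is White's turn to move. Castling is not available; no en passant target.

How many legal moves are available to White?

20

White to move; king on b1.
In check: no.
Legal moves: Rd8+, Rd7, Rh6, Rg6, Rf6+, Re6, Rc6, Rb6, Ra6, Rd5, Rd4, Rd3, Rd2, Rd1, Kc2, Kb2, Ka2, Kc1, Ka1, e5.
Count: 20.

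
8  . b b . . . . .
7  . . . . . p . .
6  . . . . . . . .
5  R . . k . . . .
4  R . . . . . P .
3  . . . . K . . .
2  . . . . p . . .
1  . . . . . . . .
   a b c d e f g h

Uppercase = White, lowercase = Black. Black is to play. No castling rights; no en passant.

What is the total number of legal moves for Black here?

Black to move; king on d5.
In check: yes, from the white rook on a5.
Legal moves: Ke6, Kd6, Kc6.
Count: 3.

3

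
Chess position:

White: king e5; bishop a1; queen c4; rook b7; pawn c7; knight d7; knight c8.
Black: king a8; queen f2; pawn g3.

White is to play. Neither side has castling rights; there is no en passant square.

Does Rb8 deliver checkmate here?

yes

After Rb8: black king on a8; in check: yes, from the white rook on b8.
King squares — a7: attacked by Nc8; b7: attacked by Rb8; b8: attacked by Pc7.
Black has no legal moves → checkmate.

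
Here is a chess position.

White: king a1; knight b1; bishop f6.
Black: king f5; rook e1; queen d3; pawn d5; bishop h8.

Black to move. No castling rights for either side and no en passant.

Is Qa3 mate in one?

yes

After Qa3: white king on a1; in check: yes, from the black queen on a3.
King squares — b1: own knight; a2: attacked by Qa3; b2: attacked by Qa3.
White has no legal moves → checkmate.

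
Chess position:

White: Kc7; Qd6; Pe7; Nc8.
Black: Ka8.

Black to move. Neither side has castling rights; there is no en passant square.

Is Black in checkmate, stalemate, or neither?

Black to move; black king on a8.
In check: no.
King squares — a7: attacked by Nc8; b7: attacked by Kc7; b8: attacked by Kc7.
Legal moves for Black: none.
Not in check and no legal moves → stalemate.

stalemate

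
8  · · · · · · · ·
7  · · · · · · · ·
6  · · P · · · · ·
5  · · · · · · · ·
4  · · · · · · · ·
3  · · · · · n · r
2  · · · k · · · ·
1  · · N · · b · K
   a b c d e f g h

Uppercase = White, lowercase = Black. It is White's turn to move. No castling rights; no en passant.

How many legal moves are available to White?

0

White to move; king on h1.
In check: yes, from the black rook on h3.
Legal moves: none.
Count: 0.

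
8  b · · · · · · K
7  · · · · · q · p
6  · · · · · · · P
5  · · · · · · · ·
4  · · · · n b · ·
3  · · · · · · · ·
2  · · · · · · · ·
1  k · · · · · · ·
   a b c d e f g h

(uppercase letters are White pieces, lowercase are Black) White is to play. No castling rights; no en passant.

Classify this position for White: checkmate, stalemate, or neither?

stalemate

White to move; white king on h8.
In check: no.
King squares — g7: attacked by Qf7; h7: attacked by Qf7; g8: attacked by Qf7.
Legal moves for White: none.
Not in check and no legal moves → stalemate.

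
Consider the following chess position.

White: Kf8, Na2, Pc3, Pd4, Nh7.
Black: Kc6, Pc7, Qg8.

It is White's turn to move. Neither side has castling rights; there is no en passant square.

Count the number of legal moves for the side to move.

White to move; king on f8.
In check: yes, from the black queen on g8.
Legal moves: Kxg8, Ke7.
Count: 2.

2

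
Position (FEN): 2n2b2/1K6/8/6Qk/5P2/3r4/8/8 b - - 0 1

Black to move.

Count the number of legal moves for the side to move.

Black to move; king on h5.
In check: yes, from the white queen on g5.
Legal moves: none.
Count: 0.

0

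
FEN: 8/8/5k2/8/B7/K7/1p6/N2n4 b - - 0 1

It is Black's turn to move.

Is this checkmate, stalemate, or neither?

Black to move; black king on f6.
In check: no.
Legal moves for Black include: Kg7, Kf7, Ke7, Kg6, Ke6, Kg5, Kf5, Ke5, Ne3, Nc3, Nf2, bxa1=Q+, bxa1=R+, bxa1=B, bxa1=N, b1=Q, b1=R, b1=B, ... (list truncated; more exist).
Black has legal moves and is not in check → neither.

neither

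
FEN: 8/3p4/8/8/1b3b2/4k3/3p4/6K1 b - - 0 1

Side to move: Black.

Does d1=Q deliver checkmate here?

no

After d1=Q: white king on g1; in check: yes, from the black queen on d1.
White has 1 legal reply: Kg2.
In check but a legal move exists → not checkmate.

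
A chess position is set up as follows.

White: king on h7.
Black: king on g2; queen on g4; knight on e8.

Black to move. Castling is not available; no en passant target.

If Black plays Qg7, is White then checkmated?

After Qg7: white king on h7; in check: yes, from the black queen on g7.
King squares — g6: attacked by Qg7; h6: attacked by Qg7; g7: attacked by Ne8; g8: attacked by Qg7; h8: attacked by Qg7.
White has no legal moves → checkmate.

yes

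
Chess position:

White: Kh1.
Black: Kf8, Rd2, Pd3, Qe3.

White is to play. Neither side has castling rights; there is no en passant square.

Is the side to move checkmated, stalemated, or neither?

White to move; white king on h1.
In check: no.
King squares — g1: attacked by Qe3; g2: attacked by Rd2; h2: attacked by Rd2.
Legal moves for White: none.
Not in check and no legal moves → stalemate.

stalemate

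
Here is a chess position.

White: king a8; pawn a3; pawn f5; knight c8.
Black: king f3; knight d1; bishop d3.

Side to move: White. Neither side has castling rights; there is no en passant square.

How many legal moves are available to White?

9

White to move; king on a8.
In check: no.
Legal moves: Ne7, Na7, Nd6, Nb6, Kb8, Kb7, Ka7, f6, a4.
Count: 9.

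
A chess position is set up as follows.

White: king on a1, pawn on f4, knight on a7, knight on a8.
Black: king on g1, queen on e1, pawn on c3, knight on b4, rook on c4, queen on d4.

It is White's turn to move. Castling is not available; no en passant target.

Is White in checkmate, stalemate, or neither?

White to move; white king on a1.
In check: yes, from the black queen on e1.
King squares — b1: attacked by Qe1; a2: attacked by Nb4; b2: attacked by Pc3.
Legal moves for White: none.
In check with no legal moves → checkmate.

checkmate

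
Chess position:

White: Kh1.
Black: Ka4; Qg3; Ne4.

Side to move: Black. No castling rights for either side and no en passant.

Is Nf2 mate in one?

After Nf2: white king on h1; in check: yes, from the black knight on f2.
King squares — g1: attacked by Qg3; g2: attacked by Qg3; h2: attacked by Qg3.
White has no legal moves → checkmate.

yes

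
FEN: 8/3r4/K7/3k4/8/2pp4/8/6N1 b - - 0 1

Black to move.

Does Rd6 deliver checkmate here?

After Rd6: white king on a6; in check: yes, from the black rook on d6.
White has 4 legal replies: Kb7, Ka7, Kb5, Ka5.
In check but a legal move exists → not checkmate.

no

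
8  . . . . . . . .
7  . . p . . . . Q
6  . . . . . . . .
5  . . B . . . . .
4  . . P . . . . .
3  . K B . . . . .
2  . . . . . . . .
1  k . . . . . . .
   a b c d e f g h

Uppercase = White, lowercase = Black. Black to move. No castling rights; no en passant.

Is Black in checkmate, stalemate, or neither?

checkmate

Black to move; black king on a1.
In check: yes, from the white bishop on c3.
King squares — b1: attacked by Qh7; a2: attacked by Kb3; b2: attacked by Kb3.
Legal moves for Black: none.
In check with no legal moves → checkmate.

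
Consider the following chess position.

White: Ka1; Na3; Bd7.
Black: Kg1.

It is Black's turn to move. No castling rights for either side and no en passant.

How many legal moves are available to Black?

5

Black to move; king on g1.
In check: no.
Legal moves: Kh2, Kg2, Kf2, Kh1, Kf1.
Count: 5.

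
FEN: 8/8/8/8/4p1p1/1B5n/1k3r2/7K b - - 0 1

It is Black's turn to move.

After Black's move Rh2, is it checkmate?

After Rh2: white king on h1; in check: yes, from the black rook on h2.
White has 1 legal reply: Kxh2.
In check but a legal move exists → not checkmate.

no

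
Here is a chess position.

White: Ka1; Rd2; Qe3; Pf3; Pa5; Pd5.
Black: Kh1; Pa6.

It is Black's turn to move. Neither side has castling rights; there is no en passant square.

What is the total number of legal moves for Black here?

0

Black to move; king on h1.
In check: no.
Legal moves: none.
Count: 0.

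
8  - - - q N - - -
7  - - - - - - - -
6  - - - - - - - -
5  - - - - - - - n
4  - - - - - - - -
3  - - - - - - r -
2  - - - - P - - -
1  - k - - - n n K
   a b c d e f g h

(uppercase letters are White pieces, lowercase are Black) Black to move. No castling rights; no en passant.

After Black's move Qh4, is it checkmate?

After Qh4: white king on h1; in check: yes, from the black queen on h4.
King squares — g1: attacked by Rg3; g2: attacked by Rg3; h2: attacked by Nf1.
White has no legal moves → checkmate.

yes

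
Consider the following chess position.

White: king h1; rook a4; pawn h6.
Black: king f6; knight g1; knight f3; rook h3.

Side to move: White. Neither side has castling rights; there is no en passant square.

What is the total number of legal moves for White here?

1

White to move; king on h1.
In check: yes, from the black rook on h3.
Legal moves: Kg2.
Count: 1.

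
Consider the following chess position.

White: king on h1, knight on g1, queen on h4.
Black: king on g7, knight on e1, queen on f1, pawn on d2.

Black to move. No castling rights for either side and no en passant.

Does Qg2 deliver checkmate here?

After Qg2: white king on h1; in check: yes, from the black queen on g2.
King squares — g1: own knight; g2: attacked by Ne1; h2: attacked by Qg2.
White has no legal moves → checkmate.

yes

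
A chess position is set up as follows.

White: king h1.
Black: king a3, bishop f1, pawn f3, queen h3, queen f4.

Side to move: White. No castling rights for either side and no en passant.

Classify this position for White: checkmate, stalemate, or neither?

neither

White to move; white king on h1.
In check: yes, from the black queen on h3.
Legal moves for White: Kg1.
White is in check but has 1 legal move → neither.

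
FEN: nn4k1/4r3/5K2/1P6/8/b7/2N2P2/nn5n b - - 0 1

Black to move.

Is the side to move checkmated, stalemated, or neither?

Black to move; black king on g8.
In check: no.
Legal moves for Black include: Kh8, Kf8, Kh7, Nd7+, Nc6, Na6, Nc7, Nb6, Re8, Rh7, Rg7, Rf7+, Rd7, Rc7, Rb7, Ra7, Re6+, Re5, ... (list truncated; more exist).
Black has legal moves and is not in check → neither.

neither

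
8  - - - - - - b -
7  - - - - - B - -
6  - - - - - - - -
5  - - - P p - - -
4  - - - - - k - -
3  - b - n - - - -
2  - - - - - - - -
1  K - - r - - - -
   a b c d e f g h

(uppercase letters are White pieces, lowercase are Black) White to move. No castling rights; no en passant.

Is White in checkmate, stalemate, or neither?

checkmate

White to move; white king on a1.
In check: yes, from the black rook on d1.
King squares — b1: attacked by Rd1; a2: attacked by Bb3; b2: attacked by Nd3.
Legal moves for White: none.
In check with no legal moves → checkmate.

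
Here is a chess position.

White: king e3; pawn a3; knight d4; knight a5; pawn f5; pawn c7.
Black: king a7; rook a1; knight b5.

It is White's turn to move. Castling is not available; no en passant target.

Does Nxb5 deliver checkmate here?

no

After Nxb5: black king on a7; in check: yes, from the white knight on b5.
Black has 3 legal replies: Ka8, Kb6, Ka6.
In check but a legal move exists → not checkmate.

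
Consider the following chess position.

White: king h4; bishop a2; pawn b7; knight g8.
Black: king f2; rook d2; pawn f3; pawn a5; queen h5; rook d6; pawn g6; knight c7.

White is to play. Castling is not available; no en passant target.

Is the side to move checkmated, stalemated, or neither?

White to move; white king on h4.
In check: yes, from the black queen on h5.
King squares — g3: attacked by Kf2; h3: attacked by Qh5; g4: attacked by Qh5; g5: attacked by Qh5; h5: attacked by Pg6.
Legal moves for White: none.
In check with no legal moves → checkmate.

checkmate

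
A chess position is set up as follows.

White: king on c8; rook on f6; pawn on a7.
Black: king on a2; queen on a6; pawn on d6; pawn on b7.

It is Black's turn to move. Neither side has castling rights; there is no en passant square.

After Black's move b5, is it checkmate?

After b5: white king on c8; in check: yes, from the black queen on a6.
White has 4 legal replies: Kd8, Kb8, Kd7, Kc7.
In check but a legal move exists → not checkmate.

no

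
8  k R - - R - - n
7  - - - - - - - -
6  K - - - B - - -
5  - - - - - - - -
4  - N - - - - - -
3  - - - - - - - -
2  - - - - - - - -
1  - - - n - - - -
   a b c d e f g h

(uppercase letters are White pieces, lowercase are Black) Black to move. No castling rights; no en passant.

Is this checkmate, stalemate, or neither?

Black to move; black king on a8.
In check: yes, from the white rook on b8.
King squares — a7: attacked by Ka6; b7: attacked by Ka6; b8: attacked by Re8.
Legal moves for Black: none.
In check with no legal moves → checkmate.

checkmate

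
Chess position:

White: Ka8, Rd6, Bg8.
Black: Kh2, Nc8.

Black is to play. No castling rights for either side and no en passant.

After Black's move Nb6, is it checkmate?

After Nb6: white king on a8; in check: yes, from the black knight on b6.
White has 4 legal replies: Kb8, Kb7, Ka7, Rxb6.
In check but a legal move exists → not checkmate.

no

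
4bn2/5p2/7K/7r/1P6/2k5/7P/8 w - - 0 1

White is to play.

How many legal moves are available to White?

White to move; king on h6.
In check: yes, from the black rook on h5.
Legal moves: Kg7, Kxh5.
Count: 2.

2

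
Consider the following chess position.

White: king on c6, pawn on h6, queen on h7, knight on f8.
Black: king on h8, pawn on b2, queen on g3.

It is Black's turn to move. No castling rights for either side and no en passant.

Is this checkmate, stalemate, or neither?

checkmate

Black to move; black king on h8.
In check: yes, from the white queen on h7.
King squares — g7: attacked by Ph6; h7: attacked by Nf8; g8: attacked by Qh7.
Legal moves for Black: none.
In check with no legal moves → checkmate.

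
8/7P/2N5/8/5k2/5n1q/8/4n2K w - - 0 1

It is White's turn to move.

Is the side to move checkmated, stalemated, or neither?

White to move; white king on h1.
In check: yes, from the black queen on h3.
King squares — g1: attacked by Nf3; g2: attacked by Ne1; h2: attacked by Nf3.
Legal moves for White: none.
In check with no legal moves → checkmate.

checkmate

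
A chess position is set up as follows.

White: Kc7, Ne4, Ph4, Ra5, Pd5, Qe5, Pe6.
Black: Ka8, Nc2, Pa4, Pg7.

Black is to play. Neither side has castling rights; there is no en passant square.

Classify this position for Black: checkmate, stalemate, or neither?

checkmate

Black to move; black king on a8.
In check: yes, from the white rook on a5.
King squares — a7: attacked by Ra5; b7: attacked by Kc7; b8: attacked by Kc7.
Legal moves for Black: none.
In check with no legal moves → checkmate.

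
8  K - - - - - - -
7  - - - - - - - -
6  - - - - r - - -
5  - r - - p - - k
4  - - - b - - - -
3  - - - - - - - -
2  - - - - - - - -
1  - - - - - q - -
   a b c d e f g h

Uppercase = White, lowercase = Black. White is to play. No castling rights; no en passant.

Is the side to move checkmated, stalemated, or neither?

White to move; white king on a8.
In check: no.
King squares — a7: attacked by Bd4; b7: attacked by Rb5; b8: attacked by Rb5.
Legal moves for White: none.
Not in check and no legal moves → stalemate.

stalemate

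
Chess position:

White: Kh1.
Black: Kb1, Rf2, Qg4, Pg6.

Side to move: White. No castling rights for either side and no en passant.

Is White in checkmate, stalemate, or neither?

White to move; white king on h1.
In check: no.
King squares — g1: attacked by Qg4; g2: attacked by Rf2; h2: attacked by Rf2.
Legal moves for White: none.
Not in check and no legal moves → stalemate.

stalemate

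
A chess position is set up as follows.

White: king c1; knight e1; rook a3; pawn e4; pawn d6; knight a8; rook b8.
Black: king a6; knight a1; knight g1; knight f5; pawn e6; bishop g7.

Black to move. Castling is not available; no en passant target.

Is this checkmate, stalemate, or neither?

Black to move; black king on a6.
In check: yes, from the white rook on a3.
King squares — a5: attacked by Ra3; b5: attacked by Rb8; b6: attacked by Na8; a7: attacked by Ra3; b7: attacked by Rb8.
Legal moves for Black: none.
In check with no legal moves → checkmate.

checkmate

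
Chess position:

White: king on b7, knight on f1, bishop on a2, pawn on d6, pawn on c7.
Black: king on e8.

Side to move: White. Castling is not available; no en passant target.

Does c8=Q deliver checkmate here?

yes

After c8=Q: black king on e8; in check: yes, from the white queen on c8.
King squares — d7: attacked by Qc8; e7: attacked by Pd6; f7: attacked by Ba2; d8: attacked by Qc8; f8: attacked by Qc8.
Black has no legal moves → checkmate.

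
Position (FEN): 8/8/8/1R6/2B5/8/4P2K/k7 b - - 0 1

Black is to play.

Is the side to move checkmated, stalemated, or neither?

Black to move; black king on a1.
In check: no.
King squares — b1: attacked by Rb5; a2: attacked by Bc4; b2: attacked by Rb5.
Legal moves for Black: none.
Not in check and no legal moves → stalemate.

stalemate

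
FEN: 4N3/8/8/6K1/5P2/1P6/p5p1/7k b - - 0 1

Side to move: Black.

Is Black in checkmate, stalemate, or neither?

neither

Black to move; black king on h1.
In check: no.
Legal moves for Black: Kh2, Kg1, g1=Q+, g1=R+, g1=B, g1=N, a1=Q, a1=R, a1=B, a1=N.
Black has 10 legal moves and is not in check → neither.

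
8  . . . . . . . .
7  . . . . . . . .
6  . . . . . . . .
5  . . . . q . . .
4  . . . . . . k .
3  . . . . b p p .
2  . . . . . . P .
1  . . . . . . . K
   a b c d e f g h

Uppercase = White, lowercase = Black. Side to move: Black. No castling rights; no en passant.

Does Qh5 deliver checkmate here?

After Qh5: white king on h1; in check: yes, from the black queen on h5.
King squares — g1: attacked by Be3; g2: own pawn; h2: attacked by Pg3.
White has no legal moves → checkmate.

yes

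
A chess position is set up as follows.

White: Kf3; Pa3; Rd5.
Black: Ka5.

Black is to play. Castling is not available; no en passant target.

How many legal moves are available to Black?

3

Black to move; king on a5.
In check: yes, from the white rook on d5.
Legal moves: Kb6, Ka6, Ka4.
Count: 3.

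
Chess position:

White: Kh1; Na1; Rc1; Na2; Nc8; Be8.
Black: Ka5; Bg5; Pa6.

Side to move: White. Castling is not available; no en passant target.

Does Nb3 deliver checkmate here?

After Nb3: black king on a5; in check: yes, from the white knight on b3.
King squares — a4: attacked by Be8; b4: attacked by Na2; b5: attacked by Be8; a6: own pawn; b6: attacked by Nc8.
Black has no legal moves → checkmate.

yes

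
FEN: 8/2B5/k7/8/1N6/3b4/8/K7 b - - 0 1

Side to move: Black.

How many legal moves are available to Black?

Black to move; king on a6.
In check: yes, from the white knight on b4.
Legal moves: Kb7, Ka7, Kb5.
Count: 3.

3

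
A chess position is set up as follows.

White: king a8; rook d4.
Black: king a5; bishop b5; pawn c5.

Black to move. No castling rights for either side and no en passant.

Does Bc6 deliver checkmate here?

After Bc6: white king on a8; in check: yes, from the black bishop on c6.
White has 2 legal replies: Kb8, Ka7.
In check but a legal move exists → not checkmate.

no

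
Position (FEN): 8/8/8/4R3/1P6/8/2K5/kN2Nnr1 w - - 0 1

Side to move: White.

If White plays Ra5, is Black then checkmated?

yes

After Ra5: black king on a1; in check: yes, from the white rook on a5.
King squares — b1: attacked by Kc2; a2: attacked by Ra5; b2: attacked by Kc2.
Black has no legal moves → checkmate.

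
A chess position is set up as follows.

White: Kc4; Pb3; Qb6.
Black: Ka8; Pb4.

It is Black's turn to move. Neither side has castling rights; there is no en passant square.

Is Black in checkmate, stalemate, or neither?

Black to move; black king on a8.
In check: no.
King squares — a7: attacked by Qb6; b7: attacked by Qb6; b8: attacked by Qb6.
Legal moves for Black: none.
Not in check and no legal moves → stalemate.

stalemate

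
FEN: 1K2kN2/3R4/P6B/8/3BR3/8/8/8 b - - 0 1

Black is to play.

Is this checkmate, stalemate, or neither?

Black to move; black king on e8.
In check: yes, from the white rook on e4.
King squares — d7: attacked by Nf8; e7: attacked by Re4; f7: attacked by Rd7; d8: attacked by Rd7; f8: attacked by Bh6.
Legal moves for Black: none.
In check with no legal moves → checkmate.

checkmate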